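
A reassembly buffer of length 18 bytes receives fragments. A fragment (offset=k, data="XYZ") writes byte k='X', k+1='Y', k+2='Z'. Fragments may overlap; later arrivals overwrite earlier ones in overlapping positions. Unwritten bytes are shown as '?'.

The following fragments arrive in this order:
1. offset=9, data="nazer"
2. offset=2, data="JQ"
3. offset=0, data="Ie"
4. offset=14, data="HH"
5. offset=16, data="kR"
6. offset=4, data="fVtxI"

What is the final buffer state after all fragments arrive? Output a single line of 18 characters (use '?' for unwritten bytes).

Fragment 1: offset=9 data="nazer" -> buffer=?????????nazer????
Fragment 2: offset=2 data="JQ" -> buffer=??JQ?????nazer????
Fragment 3: offset=0 data="Ie" -> buffer=IeJQ?????nazer????
Fragment 4: offset=14 data="HH" -> buffer=IeJQ?????nazerHH??
Fragment 5: offset=16 data="kR" -> buffer=IeJQ?????nazerHHkR
Fragment 6: offset=4 data="fVtxI" -> buffer=IeJQfVtxInazerHHkR

Answer: IeJQfVtxInazerHHkR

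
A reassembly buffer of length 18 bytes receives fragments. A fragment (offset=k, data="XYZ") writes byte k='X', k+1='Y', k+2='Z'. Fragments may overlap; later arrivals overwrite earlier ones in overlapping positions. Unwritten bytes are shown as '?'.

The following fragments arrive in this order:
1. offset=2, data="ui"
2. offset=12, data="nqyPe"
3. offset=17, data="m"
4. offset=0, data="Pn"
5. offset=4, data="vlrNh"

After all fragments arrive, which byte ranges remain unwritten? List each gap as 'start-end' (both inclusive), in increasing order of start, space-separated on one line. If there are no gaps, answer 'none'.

Fragment 1: offset=2 len=2
Fragment 2: offset=12 len=5
Fragment 3: offset=17 len=1
Fragment 4: offset=0 len=2
Fragment 5: offset=4 len=5
Gaps: 9-11

Answer: 9-11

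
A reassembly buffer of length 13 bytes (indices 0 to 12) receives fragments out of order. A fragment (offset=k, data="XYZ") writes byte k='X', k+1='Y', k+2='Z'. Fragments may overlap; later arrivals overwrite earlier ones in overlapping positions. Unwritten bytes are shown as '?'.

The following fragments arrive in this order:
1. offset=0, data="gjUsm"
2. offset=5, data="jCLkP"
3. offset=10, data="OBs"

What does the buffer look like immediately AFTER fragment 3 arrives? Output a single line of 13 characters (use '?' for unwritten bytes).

Answer: gjUsmjCLkPOBs

Derivation:
Fragment 1: offset=0 data="gjUsm" -> buffer=gjUsm????????
Fragment 2: offset=5 data="jCLkP" -> buffer=gjUsmjCLkP???
Fragment 3: offset=10 data="OBs" -> buffer=gjUsmjCLkPOBs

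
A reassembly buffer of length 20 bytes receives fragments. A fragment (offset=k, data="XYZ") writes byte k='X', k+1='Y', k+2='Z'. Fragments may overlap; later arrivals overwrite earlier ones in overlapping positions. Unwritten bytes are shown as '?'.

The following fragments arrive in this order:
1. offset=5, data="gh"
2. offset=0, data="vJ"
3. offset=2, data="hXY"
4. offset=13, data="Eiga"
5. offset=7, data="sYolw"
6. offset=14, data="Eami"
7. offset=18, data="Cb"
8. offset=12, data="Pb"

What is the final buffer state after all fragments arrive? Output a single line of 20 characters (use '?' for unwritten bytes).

Answer: vJhXYghsYolwPbEamiCb

Derivation:
Fragment 1: offset=5 data="gh" -> buffer=?????gh?????????????
Fragment 2: offset=0 data="vJ" -> buffer=vJ???gh?????????????
Fragment 3: offset=2 data="hXY" -> buffer=vJhXYgh?????????????
Fragment 4: offset=13 data="Eiga" -> buffer=vJhXYgh??????Eiga???
Fragment 5: offset=7 data="sYolw" -> buffer=vJhXYghsYolw?Eiga???
Fragment 6: offset=14 data="Eami" -> buffer=vJhXYghsYolw?EEami??
Fragment 7: offset=18 data="Cb" -> buffer=vJhXYghsYolw?EEamiCb
Fragment 8: offset=12 data="Pb" -> buffer=vJhXYghsYolwPbEamiCb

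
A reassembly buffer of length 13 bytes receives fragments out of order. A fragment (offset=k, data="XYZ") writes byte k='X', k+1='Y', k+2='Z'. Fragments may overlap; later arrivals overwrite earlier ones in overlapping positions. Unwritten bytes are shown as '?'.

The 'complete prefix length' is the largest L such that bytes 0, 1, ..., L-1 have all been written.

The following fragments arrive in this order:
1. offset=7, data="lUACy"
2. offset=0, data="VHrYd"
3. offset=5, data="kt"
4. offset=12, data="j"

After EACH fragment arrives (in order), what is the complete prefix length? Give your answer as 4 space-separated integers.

Fragment 1: offset=7 data="lUACy" -> buffer=???????lUACy? -> prefix_len=0
Fragment 2: offset=0 data="VHrYd" -> buffer=VHrYd??lUACy? -> prefix_len=5
Fragment 3: offset=5 data="kt" -> buffer=VHrYdktlUACy? -> prefix_len=12
Fragment 4: offset=12 data="j" -> buffer=VHrYdktlUACyj -> prefix_len=13

Answer: 0 5 12 13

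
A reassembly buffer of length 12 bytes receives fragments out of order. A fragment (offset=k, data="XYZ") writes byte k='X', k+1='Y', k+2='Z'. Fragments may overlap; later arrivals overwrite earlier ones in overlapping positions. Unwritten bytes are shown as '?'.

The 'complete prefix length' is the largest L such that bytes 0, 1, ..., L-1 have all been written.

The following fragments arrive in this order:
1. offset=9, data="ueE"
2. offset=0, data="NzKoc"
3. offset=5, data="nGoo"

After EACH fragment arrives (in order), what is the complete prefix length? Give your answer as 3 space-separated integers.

Fragment 1: offset=9 data="ueE" -> buffer=?????????ueE -> prefix_len=0
Fragment 2: offset=0 data="NzKoc" -> buffer=NzKoc????ueE -> prefix_len=5
Fragment 3: offset=5 data="nGoo" -> buffer=NzKocnGooueE -> prefix_len=12

Answer: 0 5 12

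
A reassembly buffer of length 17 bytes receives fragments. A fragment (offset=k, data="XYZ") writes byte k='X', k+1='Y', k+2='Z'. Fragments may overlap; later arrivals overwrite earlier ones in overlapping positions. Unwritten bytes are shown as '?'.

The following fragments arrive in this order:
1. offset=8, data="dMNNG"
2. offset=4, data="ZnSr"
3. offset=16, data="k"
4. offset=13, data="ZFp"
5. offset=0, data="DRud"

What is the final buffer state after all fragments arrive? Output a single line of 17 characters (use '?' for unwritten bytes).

Fragment 1: offset=8 data="dMNNG" -> buffer=????????dMNNG????
Fragment 2: offset=4 data="ZnSr" -> buffer=????ZnSrdMNNG????
Fragment 3: offset=16 data="k" -> buffer=????ZnSrdMNNG???k
Fragment 4: offset=13 data="ZFp" -> buffer=????ZnSrdMNNGZFpk
Fragment 5: offset=0 data="DRud" -> buffer=DRudZnSrdMNNGZFpk

Answer: DRudZnSrdMNNGZFpk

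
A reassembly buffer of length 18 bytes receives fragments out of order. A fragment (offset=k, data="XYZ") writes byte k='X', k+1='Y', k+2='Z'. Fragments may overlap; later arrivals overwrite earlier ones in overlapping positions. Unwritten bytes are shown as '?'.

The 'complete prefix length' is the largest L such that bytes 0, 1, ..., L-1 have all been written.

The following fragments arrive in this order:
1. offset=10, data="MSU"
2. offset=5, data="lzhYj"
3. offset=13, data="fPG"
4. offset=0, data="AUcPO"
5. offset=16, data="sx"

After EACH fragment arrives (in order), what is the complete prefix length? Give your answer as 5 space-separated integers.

Answer: 0 0 0 16 18

Derivation:
Fragment 1: offset=10 data="MSU" -> buffer=??????????MSU????? -> prefix_len=0
Fragment 2: offset=5 data="lzhYj" -> buffer=?????lzhYjMSU????? -> prefix_len=0
Fragment 3: offset=13 data="fPG" -> buffer=?????lzhYjMSUfPG?? -> prefix_len=0
Fragment 4: offset=0 data="AUcPO" -> buffer=AUcPOlzhYjMSUfPG?? -> prefix_len=16
Fragment 5: offset=16 data="sx" -> buffer=AUcPOlzhYjMSUfPGsx -> prefix_len=18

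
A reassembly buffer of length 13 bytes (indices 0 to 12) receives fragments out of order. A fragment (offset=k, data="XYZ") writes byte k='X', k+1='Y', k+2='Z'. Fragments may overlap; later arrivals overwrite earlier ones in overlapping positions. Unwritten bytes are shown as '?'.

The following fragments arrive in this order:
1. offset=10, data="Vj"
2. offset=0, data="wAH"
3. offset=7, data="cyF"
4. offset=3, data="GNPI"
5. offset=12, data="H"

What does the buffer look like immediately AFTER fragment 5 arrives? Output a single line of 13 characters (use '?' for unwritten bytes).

Answer: wAHGNPIcyFVjH

Derivation:
Fragment 1: offset=10 data="Vj" -> buffer=??????????Vj?
Fragment 2: offset=0 data="wAH" -> buffer=wAH???????Vj?
Fragment 3: offset=7 data="cyF" -> buffer=wAH????cyFVj?
Fragment 4: offset=3 data="GNPI" -> buffer=wAHGNPIcyFVj?
Fragment 5: offset=12 data="H" -> buffer=wAHGNPIcyFVjH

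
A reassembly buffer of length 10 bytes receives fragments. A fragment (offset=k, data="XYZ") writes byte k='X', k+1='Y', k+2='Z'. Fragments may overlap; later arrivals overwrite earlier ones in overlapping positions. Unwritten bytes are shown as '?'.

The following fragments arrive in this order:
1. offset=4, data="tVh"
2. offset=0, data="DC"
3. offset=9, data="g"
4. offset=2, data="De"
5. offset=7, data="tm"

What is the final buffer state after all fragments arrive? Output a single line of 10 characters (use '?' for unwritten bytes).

Answer: DCDetVhtmg

Derivation:
Fragment 1: offset=4 data="tVh" -> buffer=????tVh???
Fragment 2: offset=0 data="DC" -> buffer=DC??tVh???
Fragment 3: offset=9 data="g" -> buffer=DC??tVh??g
Fragment 4: offset=2 data="De" -> buffer=DCDetVh??g
Fragment 5: offset=7 data="tm" -> buffer=DCDetVhtmg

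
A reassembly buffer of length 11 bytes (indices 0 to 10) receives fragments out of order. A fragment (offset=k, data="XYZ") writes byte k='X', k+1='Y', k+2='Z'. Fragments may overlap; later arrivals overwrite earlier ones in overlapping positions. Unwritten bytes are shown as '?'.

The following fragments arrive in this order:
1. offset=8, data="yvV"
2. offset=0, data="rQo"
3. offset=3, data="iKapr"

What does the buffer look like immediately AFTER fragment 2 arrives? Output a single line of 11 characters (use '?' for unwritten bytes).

Fragment 1: offset=8 data="yvV" -> buffer=????????yvV
Fragment 2: offset=0 data="rQo" -> buffer=rQo?????yvV

Answer: rQo?????yvV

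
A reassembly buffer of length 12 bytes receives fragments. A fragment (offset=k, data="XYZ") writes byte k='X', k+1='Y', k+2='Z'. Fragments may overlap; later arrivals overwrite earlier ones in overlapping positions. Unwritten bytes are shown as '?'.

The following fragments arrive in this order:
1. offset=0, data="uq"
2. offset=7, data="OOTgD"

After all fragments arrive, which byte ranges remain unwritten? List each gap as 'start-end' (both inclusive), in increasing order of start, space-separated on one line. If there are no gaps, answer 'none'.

Fragment 1: offset=0 len=2
Fragment 2: offset=7 len=5
Gaps: 2-6

Answer: 2-6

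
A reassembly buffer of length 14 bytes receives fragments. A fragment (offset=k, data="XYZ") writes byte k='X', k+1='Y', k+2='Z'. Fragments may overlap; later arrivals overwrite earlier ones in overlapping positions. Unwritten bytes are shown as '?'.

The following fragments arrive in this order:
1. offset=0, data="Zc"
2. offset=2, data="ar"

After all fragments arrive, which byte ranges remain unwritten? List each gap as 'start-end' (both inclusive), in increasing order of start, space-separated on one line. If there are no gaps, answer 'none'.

Fragment 1: offset=0 len=2
Fragment 2: offset=2 len=2
Gaps: 4-13

Answer: 4-13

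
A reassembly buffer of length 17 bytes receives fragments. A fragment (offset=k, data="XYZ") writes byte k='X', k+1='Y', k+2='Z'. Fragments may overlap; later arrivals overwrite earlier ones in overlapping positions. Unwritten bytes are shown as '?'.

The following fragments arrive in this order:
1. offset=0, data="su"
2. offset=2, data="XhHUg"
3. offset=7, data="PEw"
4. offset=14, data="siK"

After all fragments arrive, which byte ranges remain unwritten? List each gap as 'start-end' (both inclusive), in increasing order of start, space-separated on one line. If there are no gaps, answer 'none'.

Answer: 10-13

Derivation:
Fragment 1: offset=0 len=2
Fragment 2: offset=2 len=5
Fragment 3: offset=7 len=3
Fragment 4: offset=14 len=3
Gaps: 10-13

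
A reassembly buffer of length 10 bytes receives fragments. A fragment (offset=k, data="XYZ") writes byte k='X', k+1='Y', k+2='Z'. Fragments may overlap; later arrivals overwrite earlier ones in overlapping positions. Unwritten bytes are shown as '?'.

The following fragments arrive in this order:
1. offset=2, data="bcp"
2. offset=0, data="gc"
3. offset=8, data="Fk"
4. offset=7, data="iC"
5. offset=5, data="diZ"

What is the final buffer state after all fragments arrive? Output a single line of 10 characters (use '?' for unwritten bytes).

Fragment 1: offset=2 data="bcp" -> buffer=??bcp?????
Fragment 2: offset=0 data="gc" -> buffer=gcbcp?????
Fragment 3: offset=8 data="Fk" -> buffer=gcbcp???Fk
Fragment 4: offset=7 data="iC" -> buffer=gcbcp??iCk
Fragment 5: offset=5 data="diZ" -> buffer=gcbcpdiZCk

Answer: gcbcpdiZCk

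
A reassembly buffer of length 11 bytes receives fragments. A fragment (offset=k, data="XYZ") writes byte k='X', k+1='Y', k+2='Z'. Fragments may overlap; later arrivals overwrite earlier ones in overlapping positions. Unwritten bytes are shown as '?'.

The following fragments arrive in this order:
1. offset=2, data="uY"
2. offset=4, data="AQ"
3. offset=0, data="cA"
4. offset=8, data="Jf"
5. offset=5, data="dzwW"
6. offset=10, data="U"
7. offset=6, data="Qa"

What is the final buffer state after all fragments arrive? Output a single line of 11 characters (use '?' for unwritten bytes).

Fragment 1: offset=2 data="uY" -> buffer=??uY???????
Fragment 2: offset=4 data="AQ" -> buffer=??uYAQ?????
Fragment 3: offset=0 data="cA" -> buffer=cAuYAQ?????
Fragment 4: offset=8 data="Jf" -> buffer=cAuYAQ??Jf?
Fragment 5: offset=5 data="dzwW" -> buffer=cAuYAdzwWf?
Fragment 6: offset=10 data="U" -> buffer=cAuYAdzwWfU
Fragment 7: offset=6 data="Qa" -> buffer=cAuYAdQaWfU

Answer: cAuYAdQaWfU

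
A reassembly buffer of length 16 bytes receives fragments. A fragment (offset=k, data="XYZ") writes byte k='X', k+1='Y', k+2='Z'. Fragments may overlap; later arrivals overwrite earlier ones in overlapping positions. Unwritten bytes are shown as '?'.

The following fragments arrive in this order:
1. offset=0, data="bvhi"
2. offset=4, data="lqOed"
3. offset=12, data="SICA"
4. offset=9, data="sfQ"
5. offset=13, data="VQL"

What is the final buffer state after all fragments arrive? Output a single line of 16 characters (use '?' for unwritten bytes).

Fragment 1: offset=0 data="bvhi" -> buffer=bvhi????????????
Fragment 2: offset=4 data="lqOed" -> buffer=bvhilqOed???????
Fragment 3: offset=12 data="SICA" -> buffer=bvhilqOed???SICA
Fragment 4: offset=9 data="sfQ" -> buffer=bvhilqOedsfQSICA
Fragment 5: offset=13 data="VQL" -> buffer=bvhilqOedsfQSVQL

Answer: bvhilqOedsfQSVQL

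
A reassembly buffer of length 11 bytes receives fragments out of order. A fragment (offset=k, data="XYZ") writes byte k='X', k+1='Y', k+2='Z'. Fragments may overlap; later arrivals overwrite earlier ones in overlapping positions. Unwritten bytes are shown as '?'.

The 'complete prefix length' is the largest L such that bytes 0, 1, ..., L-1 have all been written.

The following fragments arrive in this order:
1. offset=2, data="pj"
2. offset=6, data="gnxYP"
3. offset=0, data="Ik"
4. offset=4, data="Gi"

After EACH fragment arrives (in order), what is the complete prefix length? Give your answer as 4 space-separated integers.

Answer: 0 0 4 11

Derivation:
Fragment 1: offset=2 data="pj" -> buffer=??pj??????? -> prefix_len=0
Fragment 2: offset=6 data="gnxYP" -> buffer=??pj??gnxYP -> prefix_len=0
Fragment 3: offset=0 data="Ik" -> buffer=Ikpj??gnxYP -> prefix_len=4
Fragment 4: offset=4 data="Gi" -> buffer=IkpjGignxYP -> prefix_len=11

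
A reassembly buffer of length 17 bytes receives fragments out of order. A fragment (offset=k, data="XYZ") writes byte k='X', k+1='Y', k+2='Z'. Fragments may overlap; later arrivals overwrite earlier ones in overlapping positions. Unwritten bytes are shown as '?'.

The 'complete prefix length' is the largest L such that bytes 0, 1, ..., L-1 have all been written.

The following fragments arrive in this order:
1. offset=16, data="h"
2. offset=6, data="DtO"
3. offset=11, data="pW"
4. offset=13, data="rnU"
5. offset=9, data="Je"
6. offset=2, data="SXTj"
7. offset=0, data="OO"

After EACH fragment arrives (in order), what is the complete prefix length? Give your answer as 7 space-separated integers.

Answer: 0 0 0 0 0 0 17

Derivation:
Fragment 1: offset=16 data="h" -> buffer=????????????????h -> prefix_len=0
Fragment 2: offset=6 data="DtO" -> buffer=??????DtO???????h -> prefix_len=0
Fragment 3: offset=11 data="pW" -> buffer=??????DtO??pW???h -> prefix_len=0
Fragment 4: offset=13 data="rnU" -> buffer=??????DtO??pWrnUh -> prefix_len=0
Fragment 5: offset=9 data="Je" -> buffer=??????DtOJepWrnUh -> prefix_len=0
Fragment 6: offset=2 data="SXTj" -> buffer=??SXTjDtOJepWrnUh -> prefix_len=0
Fragment 7: offset=0 data="OO" -> buffer=OOSXTjDtOJepWrnUh -> prefix_len=17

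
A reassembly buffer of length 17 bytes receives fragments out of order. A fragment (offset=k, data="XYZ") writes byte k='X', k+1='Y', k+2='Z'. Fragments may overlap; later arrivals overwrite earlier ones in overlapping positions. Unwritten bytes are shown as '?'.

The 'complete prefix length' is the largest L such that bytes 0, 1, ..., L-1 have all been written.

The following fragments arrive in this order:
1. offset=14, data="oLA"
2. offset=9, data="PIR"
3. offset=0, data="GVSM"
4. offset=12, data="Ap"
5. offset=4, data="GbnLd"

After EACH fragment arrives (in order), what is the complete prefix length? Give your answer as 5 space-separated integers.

Answer: 0 0 4 4 17

Derivation:
Fragment 1: offset=14 data="oLA" -> buffer=??????????????oLA -> prefix_len=0
Fragment 2: offset=9 data="PIR" -> buffer=?????????PIR??oLA -> prefix_len=0
Fragment 3: offset=0 data="GVSM" -> buffer=GVSM?????PIR??oLA -> prefix_len=4
Fragment 4: offset=12 data="Ap" -> buffer=GVSM?????PIRApoLA -> prefix_len=4
Fragment 5: offset=4 data="GbnLd" -> buffer=GVSMGbnLdPIRApoLA -> prefix_len=17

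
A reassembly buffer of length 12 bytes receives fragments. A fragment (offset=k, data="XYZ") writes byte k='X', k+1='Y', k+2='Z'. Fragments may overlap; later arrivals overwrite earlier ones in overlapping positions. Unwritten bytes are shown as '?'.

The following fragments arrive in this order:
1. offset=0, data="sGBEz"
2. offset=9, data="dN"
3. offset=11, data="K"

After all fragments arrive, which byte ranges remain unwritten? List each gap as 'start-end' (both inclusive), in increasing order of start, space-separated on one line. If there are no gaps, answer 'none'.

Answer: 5-8

Derivation:
Fragment 1: offset=0 len=5
Fragment 2: offset=9 len=2
Fragment 3: offset=11 len=1
Gaps: 5-8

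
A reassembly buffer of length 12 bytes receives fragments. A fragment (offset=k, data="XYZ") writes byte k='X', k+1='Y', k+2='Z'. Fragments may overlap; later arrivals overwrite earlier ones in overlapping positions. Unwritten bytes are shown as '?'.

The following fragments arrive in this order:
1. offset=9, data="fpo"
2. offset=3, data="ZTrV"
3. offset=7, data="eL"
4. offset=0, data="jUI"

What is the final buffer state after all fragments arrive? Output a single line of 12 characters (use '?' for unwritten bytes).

Answer: jUIZTrVeLfpo

Derivation:
Fragment 1: offset=9 data="fpo" -> buffer=?????????fpo
Fragment 2: offset=3 data="ZTrV" -> buffer=???ZTrV??fpo
Fragment 3: offset=7 data="eL" -> buffer=???ZTrVeLfpo
Fragment 4: offset=0 data="jUI" -> buffer=jUIZTrVeLfpo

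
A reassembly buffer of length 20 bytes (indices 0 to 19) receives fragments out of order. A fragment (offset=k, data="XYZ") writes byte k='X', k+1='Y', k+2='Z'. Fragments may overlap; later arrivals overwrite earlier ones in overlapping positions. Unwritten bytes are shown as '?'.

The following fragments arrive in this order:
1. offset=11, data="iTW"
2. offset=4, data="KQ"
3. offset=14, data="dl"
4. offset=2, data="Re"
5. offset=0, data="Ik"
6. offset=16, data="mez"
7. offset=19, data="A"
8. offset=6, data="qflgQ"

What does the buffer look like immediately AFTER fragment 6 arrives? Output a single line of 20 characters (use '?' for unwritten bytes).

Fragment 1: offset=11 data="iTW" -> buffer=???????????iTW??????
Fragment 2: offset=4 data="KQ" -> buffer=????KQ?????iTW??????
Fragment 3: offset=14 data="dl" -> buffer=????KQ?????iTWdl????
Fragment 4: offset=2 data="Re" -> buffer=??ReKQ?????iTWdl????
Fragment 5: offset=0 data="Ik" -> buffer=IkReKQ?????iTWdl????
Fragment 6: offset=16 data="mez" -> buffer=IkReKQ?????iTWdlmez?

Answer: IkReKQ?????iTWdlmez?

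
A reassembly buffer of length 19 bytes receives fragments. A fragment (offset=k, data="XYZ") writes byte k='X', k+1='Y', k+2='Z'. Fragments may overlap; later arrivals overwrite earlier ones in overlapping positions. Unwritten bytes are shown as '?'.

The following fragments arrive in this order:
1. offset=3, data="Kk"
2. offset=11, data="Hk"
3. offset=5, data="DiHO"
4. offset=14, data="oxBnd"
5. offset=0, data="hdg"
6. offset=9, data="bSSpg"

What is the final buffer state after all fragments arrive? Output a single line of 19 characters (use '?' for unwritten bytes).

Fragment 1: offset=3 data="Kk" -> buffer=???Kk??????????????
Fragment 2: offset=11 data="Hk" -> buffer=???Kk??????Hk??????
Fragment 3: offset=5 data="DiHO" -> buffer=???KkDiHO??Hk??????
Fragment 4: offset=14 data="oxBnd" -> buffer=???KkDiHO??Hk?oxBnd
Fragment 5: offset=0 data="hdg" -> buffer=hdgKkDiHO??Hk?oxBnd
Fragment 6: offset=9 data="bSSpg" -> buffer=hdgKkDiHObSSpgoxBnd

Answer: hdgKkDiHObSSpgoxBnd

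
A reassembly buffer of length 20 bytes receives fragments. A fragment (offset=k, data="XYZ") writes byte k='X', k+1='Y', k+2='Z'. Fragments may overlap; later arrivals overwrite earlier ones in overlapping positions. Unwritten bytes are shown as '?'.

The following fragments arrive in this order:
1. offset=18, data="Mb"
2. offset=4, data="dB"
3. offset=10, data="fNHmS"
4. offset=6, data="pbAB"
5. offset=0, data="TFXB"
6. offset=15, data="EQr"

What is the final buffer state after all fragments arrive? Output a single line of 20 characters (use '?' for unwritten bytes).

Answer: TFXBdBpbABfNHmSEQrMb

Derivation:
Fragment 1: offset=18 data="Mb" -> buffer=??????????????????Mb
Fragment 2: offset=4 data="dB" -> buffer=????dB????????????Mb
Fragment 3: offset=10 data="fNHmS" -> buffer=????dB????fNHmS???Mb
Fragment 4: offset=6 data="pbAB" -> buffer=????dBpbABfNHmS???Mb
Fragment 5: offset=0 data="TFXB" -> buffer=TFXBdBpbABfNHmS???Mb
Fragment 6: offset=15 data="EQr" -> buffer=TFXBdBpbABfNHmSEQrMb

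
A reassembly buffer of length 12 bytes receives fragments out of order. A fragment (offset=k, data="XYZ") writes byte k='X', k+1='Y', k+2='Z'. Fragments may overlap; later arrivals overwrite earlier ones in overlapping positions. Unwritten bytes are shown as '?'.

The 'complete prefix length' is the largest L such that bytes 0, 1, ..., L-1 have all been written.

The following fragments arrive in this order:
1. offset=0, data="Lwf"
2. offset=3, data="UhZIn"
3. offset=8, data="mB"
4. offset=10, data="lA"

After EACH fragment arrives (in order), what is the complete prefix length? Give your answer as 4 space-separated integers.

Fragment 1: offset=0 data="Lwf" -> buffer=Lwf????????? -> prefix_len=3
Fragment 2: offset=3 data="UhZIn" -> buffer=LwfUhZIn???? -> prefix_len=8
Fragment 3: offset=8 data="mB" -> buffer=LwfUhZInmB?? -> prefix_len=10
Fragment 4: offset=10 data="lA" -> buffer=LwfUhZInmBlA -> prefix_len=12

Answer: 3 8 10 12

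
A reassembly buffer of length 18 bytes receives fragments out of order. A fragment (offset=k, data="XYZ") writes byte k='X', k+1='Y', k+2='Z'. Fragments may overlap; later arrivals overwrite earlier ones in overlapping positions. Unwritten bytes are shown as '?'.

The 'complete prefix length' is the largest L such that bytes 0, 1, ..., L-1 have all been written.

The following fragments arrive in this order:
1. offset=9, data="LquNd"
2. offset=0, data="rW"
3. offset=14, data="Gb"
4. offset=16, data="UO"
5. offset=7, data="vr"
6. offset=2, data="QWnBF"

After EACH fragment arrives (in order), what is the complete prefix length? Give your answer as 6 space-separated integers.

Fragment 1: offset=9 data="LquNd" -> buffer=?????????LquNd???? -> prefix_len=0
Fragment 2: offset=0 data="rW" -> buffer=rW???????LquNd???? -> prefix_len=2
Fragment 3: offset=14 data="Gb" -> buffer=rW???????LquNdGb?? -> prefix_len=2
Fragment 4: offset=16 data="UO" -> buffer=rW???????LquNdGbUO -> prefix_len=2
Fragment 5: offset=7 data="vr" -> buffer=rW?????vrLquNdGbUO -> prefix_len=2
Fragment 6: offset=2 data="QWnBF" -> buffer=rWQWnBFvrLquNdGbUO -> prefix_len=18

Answer: 0 2 2 2 2 18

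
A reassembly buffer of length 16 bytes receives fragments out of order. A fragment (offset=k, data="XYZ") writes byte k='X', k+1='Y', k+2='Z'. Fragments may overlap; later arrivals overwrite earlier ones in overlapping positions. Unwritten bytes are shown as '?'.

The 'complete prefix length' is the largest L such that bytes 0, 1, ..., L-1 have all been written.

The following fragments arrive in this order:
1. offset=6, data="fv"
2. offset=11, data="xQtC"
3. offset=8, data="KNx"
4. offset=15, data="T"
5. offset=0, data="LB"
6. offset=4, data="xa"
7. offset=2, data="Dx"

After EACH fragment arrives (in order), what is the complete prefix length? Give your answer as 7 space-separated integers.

Fragment 1: offset=6 data="fv" -> buffer=??????fv???????? -> prefix_len=0
Fragment 2: offset=11 data="xQtC" -> buffer=??????fv???xQtC? -> prefix_len=0
Fragment 3: offset=8 data="KNx" -> buffer=??????fvKNxxQtC? -> prefix_len=0
Fragment 4: offset=15 data="T" -> buffer=??????fvKNxxQtCT -> prefix_len=0
Fragment 5: offset=0 data="LB" -> buffer=LB????fvKNxxQtCT -> prefix_len=2
Fragment 6: offset=4 data="xa" -> buffer=LB??xafvKNxxQtCT -> prefix_len=2
Fragment 7: offset=2 data="Dx" -> buffer=LBDxxafvKNxxQtCT -> prefix_len=16

Answer: 0 0 0 0 2 2 16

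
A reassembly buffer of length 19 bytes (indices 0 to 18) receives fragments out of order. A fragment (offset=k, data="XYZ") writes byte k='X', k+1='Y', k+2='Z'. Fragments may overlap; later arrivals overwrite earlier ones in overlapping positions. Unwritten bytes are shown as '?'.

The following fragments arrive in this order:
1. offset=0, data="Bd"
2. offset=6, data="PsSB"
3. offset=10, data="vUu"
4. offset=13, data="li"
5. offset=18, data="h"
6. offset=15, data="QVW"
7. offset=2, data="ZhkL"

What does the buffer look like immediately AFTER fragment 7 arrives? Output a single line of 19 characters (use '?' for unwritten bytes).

Fragment 1: offset=0 data="Bd" -> buffer=Bd?????????????????
Fragment 2: offset=6 data="PsSB" -> buffer=Bd????PsSB?????????
Fragment 3: offset=10 data="vUu" -> buffer=Bd????PsSBvUu??????
Fragment 4: offset=13 data="li" -> buffer=Bd????PsSBvUuli????
Fragment 5: offset=18 data="h" -> buffer=Bd????PsSBvUuli???h
Fragment 6: offset=15 data="QVW" -> buffer=Bd????PsSBvUuliQVWh
Fragment 7: offset=2 data="ZhkL" -> buffer=BdZhkLPsSBvUuliQVWh

Answer: BdZhkLPsSBvUuliQVWh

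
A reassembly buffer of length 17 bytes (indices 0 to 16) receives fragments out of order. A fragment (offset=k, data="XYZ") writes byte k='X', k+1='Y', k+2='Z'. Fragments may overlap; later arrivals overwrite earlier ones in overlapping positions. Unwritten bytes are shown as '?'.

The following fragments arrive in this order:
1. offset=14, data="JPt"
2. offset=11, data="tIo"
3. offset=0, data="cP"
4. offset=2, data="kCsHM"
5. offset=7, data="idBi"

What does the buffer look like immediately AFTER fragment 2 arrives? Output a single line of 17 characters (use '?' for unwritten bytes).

Answer: ???????????tIoJPt

Derivation:
Fragment 1: offset=14 data="JPt" -> buffer=??????????????JPt
Fragment 2: offset=11 data="tIo" -> buffer=???????????tIoJPt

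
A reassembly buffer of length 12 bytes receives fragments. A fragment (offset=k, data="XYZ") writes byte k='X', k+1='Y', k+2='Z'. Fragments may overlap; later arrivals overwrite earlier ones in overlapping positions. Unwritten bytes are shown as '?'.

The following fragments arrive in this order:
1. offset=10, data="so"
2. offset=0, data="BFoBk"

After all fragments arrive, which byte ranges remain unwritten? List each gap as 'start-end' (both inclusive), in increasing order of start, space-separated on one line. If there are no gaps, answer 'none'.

Fragment 1: offset=10 len=2
Fragment 2: offset=0 len=5
Gaps: 5-9

Answer: 5-9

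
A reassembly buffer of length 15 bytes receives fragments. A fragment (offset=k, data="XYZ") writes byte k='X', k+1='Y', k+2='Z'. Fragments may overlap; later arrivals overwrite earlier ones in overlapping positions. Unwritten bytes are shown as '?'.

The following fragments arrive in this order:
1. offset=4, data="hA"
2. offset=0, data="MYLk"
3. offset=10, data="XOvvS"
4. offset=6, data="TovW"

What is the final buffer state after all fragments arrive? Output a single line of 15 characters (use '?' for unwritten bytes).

Answer: MYLkhATovWXOvvS

Derivation:
Fragment 1: offset=4 data="hA" -> buffer=????hA?????????
Fragment 2: offset=0 data="MYLk" -> buffer=MYLkhA?????????
Fragment 3: offset=10 data="XOvvS" -> buffer=MYLkhA????XOvvS
Fragment 4: offset=6 data="TovW" -> buffer=MYLkhATovWXOvvS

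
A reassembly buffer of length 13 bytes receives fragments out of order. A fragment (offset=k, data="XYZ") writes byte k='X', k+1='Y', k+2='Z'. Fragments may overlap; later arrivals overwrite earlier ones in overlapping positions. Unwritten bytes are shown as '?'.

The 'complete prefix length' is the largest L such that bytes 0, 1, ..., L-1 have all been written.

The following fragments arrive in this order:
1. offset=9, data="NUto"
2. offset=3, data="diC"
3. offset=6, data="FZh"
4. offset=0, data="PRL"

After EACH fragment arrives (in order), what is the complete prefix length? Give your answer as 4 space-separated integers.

Answer: 0 0 0 13

Derivation:
Fragment 1: offset=9 data="NUto" -> buffer=?????????NUto -> prefix_len=0
Fragment 2: offset=3 data="diC" -> buffer=???diC???NUto -> prefix_len=0
Fragment 3: offset=6 data="FZh" -> buffer=???diCFZhNUto -> prefix_len=0
Fragment 4: offset=0 data="PRL" -> buffer=PRLdiCFZhNUto -> prefix_len=13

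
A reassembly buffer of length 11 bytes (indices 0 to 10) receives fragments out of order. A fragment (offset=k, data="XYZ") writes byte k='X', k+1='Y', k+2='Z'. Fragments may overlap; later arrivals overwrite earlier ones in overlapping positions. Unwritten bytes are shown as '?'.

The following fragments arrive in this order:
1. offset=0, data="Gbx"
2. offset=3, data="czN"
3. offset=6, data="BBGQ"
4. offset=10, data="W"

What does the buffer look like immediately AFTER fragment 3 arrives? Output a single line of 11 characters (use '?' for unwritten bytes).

Answer: GbxczNBBGQ?

Derivation:
Fragment 1: offset=0 data="Gbx" -> buffer=Gbx????????
Fragment 2: offset=3 data="czN" -> buffer=GbxczN?????
Fragment 3: offset=6 data="BBGQ" -> buffer=GbxczNBBGQ?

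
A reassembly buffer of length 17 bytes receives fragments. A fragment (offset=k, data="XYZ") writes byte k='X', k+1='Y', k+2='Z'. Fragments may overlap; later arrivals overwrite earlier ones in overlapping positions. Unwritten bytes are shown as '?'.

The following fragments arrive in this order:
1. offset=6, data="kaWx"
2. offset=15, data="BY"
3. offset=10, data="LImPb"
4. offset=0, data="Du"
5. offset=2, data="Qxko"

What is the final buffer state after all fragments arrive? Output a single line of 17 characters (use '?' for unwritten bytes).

Fragment 1: offset=6 data="kaWx" -> buffer=??????kaWx???????
Fragment 2: offset=15 data="BY" -> buffer=??????kaWx?????BY
Fragment 3: offset=10 data="LImPb" -> buffer=??????kaWxLImPbBY
Fragment 4: offset=0 data="Du" -> buffer=Du????kaWxLImPbBY
Fragment 5: offset=2 data="Qxko" -> buffer=DuQxkokaWxLImPbBY

Answer: DuQxkokaWxLImPbBY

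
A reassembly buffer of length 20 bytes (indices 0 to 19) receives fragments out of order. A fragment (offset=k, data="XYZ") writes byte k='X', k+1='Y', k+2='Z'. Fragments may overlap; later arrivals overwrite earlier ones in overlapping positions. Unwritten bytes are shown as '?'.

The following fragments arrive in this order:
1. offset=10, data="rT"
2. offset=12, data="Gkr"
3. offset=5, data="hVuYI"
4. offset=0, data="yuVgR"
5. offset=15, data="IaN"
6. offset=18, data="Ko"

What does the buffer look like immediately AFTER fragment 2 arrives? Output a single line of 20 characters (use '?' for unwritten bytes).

Answer: ??????????rTGkr?????

Derivation:
Fragment 1: offset=10 data="rT" -> buffer=??????????rT????????
Fragment 2: offset=12 data="Gkr" -> buffer=??????????rTGkr?????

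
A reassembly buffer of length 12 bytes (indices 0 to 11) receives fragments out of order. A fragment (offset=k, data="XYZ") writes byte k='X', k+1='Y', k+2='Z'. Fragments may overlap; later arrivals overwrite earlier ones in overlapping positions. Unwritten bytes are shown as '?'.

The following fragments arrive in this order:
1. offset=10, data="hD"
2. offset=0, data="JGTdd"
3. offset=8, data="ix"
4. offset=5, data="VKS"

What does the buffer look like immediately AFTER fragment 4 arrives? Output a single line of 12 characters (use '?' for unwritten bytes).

Answer: JGTddVKSixhD

Derivation:
Fragment 1: offset=10 data="hD" -> buffer=??????????hD
Fragment 2: offset=0 data="JGTdd" -> buffer=JGTdd?????hD
Fragment 3: offset=8 data="ix" -> buffer=JGTdd???ixhD
Fragment 4: offset=5 data="VKS" -> buffer=JGTddVKSixhD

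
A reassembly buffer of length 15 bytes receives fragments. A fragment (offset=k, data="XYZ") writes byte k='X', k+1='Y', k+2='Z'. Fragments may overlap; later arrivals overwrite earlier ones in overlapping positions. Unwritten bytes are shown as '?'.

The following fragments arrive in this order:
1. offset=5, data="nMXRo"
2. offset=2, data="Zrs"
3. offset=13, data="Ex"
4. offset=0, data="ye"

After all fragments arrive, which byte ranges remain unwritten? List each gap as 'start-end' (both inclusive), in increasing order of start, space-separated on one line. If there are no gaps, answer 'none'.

Fragment 1: offset=5 len=5
Fragment 2: offset=2 len=3
Fragment 3: offset=13 len=2
Fragment 4: offset=0 len=2
Gaps: 10-12

Answer: 10-12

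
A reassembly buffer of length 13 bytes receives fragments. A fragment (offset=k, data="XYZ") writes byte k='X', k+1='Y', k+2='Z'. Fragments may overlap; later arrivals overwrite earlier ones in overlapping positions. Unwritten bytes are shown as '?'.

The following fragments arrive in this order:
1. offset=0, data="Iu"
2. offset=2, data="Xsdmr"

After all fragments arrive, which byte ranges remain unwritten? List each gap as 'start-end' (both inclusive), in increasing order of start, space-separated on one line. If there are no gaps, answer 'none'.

Fragment 1: offset=0 len=2
Fragment 2: offset=2 len=5
Gaps: 7-12

Answer: 7-12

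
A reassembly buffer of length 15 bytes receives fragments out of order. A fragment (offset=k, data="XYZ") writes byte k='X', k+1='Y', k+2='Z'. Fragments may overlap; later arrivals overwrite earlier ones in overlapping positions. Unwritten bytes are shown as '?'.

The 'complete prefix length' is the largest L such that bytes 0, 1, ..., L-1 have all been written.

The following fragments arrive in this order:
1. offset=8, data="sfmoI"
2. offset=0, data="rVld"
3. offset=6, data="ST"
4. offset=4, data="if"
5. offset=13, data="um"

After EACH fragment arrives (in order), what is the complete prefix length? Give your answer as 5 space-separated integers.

Fragment 1: offset=8 data="sfmoI" -> buffer=????????sfmoI?? -> prefix_len=0
Fragment 2: offset=0 data="rVld" -> buffer=rVld????sfmoI?? -> prefix_len=4
Fragment 3: offset=6 data="ST" -> buffer=rVld??STsfmoI?? -> prefix_len=4
Fragment 4: offset=4 data="if" -> buffer=rVldifSTsfmoI?? -> prefix_len=13
Fragment 5: offset=13 data="um" -> buffer=rVldifSTsfmoIum -> prefix_len=15

Answer: 0 4 4 13 15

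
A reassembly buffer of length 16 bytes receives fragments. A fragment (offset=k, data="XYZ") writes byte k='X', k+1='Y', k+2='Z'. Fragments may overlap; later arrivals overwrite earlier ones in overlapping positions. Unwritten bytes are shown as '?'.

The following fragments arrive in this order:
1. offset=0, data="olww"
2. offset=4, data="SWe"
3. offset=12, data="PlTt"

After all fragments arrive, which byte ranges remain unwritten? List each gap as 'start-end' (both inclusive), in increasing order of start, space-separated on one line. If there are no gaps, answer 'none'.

Fragment 1: offset=0 len=4
Fragment 2: offset=4 len=3
Fragment 3: offset=12 len=4
Gaps: 7-11

Answer: 7-11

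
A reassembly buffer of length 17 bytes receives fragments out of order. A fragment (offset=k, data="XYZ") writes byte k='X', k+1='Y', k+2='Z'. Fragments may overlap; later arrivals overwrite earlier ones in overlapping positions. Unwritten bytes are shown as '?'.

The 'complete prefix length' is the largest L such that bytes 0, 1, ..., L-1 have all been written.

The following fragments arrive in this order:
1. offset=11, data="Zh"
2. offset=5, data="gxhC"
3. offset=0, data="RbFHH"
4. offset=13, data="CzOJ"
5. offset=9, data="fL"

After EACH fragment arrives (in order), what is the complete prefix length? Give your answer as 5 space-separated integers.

Fragment 1: offset=11 data="Zh" -> buffer=???????????Zh???? -> prefix_len=0
Fragment 2: offset=5 data="gxhC" -> buffer=?????gxhC??Zh???? -> prefix_len=0
Fragment 3: offset=0 data="RbFHH" -> buffer=RbFHHgxhC??Zh???? -> prefix_len=9
Fragment 4: offset=13 data="CzOJ" -> buffer=RbFHHgxhC??ZhCzOJ -> prefix_len=9
Fragment 5: offset=9 data="fL" -> buffer=RbFHHgxhCfLZhCzOJ -> prefix_len=17

Answer: 0 0 9 9 17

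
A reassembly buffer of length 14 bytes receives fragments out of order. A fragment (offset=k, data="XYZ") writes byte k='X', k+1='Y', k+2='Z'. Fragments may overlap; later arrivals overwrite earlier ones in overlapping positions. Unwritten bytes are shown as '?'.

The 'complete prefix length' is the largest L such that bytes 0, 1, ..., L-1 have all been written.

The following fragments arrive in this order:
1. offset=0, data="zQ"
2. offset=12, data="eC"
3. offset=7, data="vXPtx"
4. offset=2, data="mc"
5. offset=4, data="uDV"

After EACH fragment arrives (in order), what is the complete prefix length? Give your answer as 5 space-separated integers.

Answer: 2 2 2 4 14

Derivation:
Fragment 1: offset=0 data="zQ" -> buffer=zQ???????????? -> prefix_len=2
Fragment 2: offset=12 data="eC" -> buffer=zQ??????????eC -> prefix_len=2
Fragment 3: offset=7 data="vXPtx" -> buffer=zQ?????vXPtxeC -> prefix_len=2
Fragment 4: offset=2 data="mc" -> buffer=zQmc???vXPtxeC -> prefix_len=4
Fragment 5: offset=4 data="uDV" -> buffer=zQmcuDVvXPtxeC -> prefix_len=14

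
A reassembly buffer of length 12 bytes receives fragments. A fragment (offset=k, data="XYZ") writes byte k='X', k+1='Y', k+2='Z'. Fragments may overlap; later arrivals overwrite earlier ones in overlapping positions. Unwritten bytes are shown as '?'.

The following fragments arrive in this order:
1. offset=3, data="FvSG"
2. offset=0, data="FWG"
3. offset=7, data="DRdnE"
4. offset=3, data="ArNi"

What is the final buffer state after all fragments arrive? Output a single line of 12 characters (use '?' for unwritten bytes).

Fragment 1: offset=3 data="FvSG" -> buffer=???FvSG?????
Fragment 2: offset=0 data="FWG" -> buffer=FWGFvSG?????
Fragment 3: offset=7 data="DRdnE" -> buffer=FWGFvSGDRdnE
Fragment 4: offset=3 data="ArNi" -> buffer=FWGArNiDRdnE

Answer: FWGArNiDRdnE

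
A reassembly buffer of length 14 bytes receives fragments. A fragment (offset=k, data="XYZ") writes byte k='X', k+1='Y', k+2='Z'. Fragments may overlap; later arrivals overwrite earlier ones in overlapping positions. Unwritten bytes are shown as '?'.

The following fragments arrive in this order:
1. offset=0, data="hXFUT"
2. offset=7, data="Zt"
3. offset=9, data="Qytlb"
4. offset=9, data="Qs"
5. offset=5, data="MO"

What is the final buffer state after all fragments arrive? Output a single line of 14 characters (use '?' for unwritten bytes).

Fragment 1: offset=0 data="hXFUT" -> buffer=hXFUT?????????
Fragment 2: offset=7 data="Zt" -> buffer=hXFUT??Zt?????
Fragment 3: offset=9 data="Qytlb" -> buffer=hXFUT??ZtQytlb
Fragment 4: offset=9 data="Qs" -> buffer=hXFUT??ZtQstlb
Fragment 5: offset=5 data="MO" -> buffer=hXFUTMOZtQstlb

Answer: hXFUTMOZtQstlb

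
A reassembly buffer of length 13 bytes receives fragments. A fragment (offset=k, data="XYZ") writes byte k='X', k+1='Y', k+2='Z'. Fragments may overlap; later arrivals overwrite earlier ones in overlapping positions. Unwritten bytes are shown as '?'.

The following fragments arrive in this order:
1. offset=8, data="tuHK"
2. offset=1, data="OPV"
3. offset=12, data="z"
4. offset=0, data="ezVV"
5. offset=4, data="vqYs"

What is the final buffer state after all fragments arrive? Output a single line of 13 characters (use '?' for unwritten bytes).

Answer: ezVVvqYstuHKz

Derivation:
Fragment 1: offset=8 data="tuHK" -> buffer=????????tuHK?
Fragment 2: offset=1 data="OPV" -> buffer=?OPV????tuHK?
Fragment 3: offset=12 data="z" -> buffer=?OPV????tuHKz
Fragment 4: offset=0 data="ezVV" -> buffer=ezVV????tuHKz
Fragment 5: offset=4 data="vqYs" -> buffer=ezVVvqYstuHKz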